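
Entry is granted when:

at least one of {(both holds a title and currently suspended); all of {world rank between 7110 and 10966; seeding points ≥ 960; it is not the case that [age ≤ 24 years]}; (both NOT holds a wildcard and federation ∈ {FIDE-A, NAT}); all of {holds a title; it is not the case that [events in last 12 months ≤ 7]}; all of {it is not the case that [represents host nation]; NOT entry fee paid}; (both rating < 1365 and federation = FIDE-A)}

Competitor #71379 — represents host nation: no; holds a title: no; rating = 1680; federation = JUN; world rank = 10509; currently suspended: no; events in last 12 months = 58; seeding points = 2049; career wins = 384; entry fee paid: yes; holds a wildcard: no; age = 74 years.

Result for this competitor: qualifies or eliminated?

Atomic conditions:
  holds a title: no → false
  currently suspended: no → false
  world rank between 7110 and 10966: 10509 in [7110, 10966] is true
  seeding points ≥ 960: 2049 ≥ 960 is true
  age ≤ 24 years: 74 ≤ 24 is false
  NOT holds a wildcard: no → true
  federation ∈ {FIDE-A, NAT}: JUN is not in the set → false
  events in last 12 months ≤ 7: 58 ≤ 7 is false
  represents host nation: no → false
  NOT entry fee paid: yes → false
  rating < 1365: 1680 < 1365 is false
  federation = FIDE-A: JUN == FIDE-A is false
Combine:
[1] false AND false = false
[2.3] NOT false = true
[2] true AND true AND true = true
[3] true AND false = false
[4.2] NOT false = true
[4] false AND true = false
[5.1] NOT false = true
[5] true AND false = false
[6] false AND false = false
[root] false OR true OR false OR false OR false OR false = true
Overall: true → qualifies

Qualifies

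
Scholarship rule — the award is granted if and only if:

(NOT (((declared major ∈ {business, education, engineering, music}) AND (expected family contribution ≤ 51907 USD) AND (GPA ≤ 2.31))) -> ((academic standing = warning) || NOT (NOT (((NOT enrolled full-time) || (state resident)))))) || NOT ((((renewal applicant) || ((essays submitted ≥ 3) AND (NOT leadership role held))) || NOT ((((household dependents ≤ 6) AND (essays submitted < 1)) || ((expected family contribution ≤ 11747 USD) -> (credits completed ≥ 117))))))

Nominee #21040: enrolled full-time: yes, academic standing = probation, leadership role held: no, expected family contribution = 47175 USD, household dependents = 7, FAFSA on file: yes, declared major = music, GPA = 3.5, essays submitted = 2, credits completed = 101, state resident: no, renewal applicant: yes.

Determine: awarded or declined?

Atomic conditions:
  declared major ∈ {business, education, engineering, music}: music is in the set → true
  expected family contribution ≤ 51907 USD: 47175 ≤ 51907 is true
  GPA ≤ 2.31: 3.5 ≤ 2.31 is false
  academic standing = warning: probation == warning is false
  NOT enrolled full-time: yes → false
  state resident: no → false
  renewal applicant: yes → true
  essays submitted ≥ 3: 2 ≥ 3 is false
  NOT leadership role held: no → true
  household dependents ≤ 6: 7 ≤ 6 is false
  essays submitted < 1: 2 < 1 is false
  expected family contribution ≤ 11747 USD: 47175 ≤ 11747 is false
  credits completed ≥ 117: 101 ≥ 117 is false
Combine:
[1.1.1] true AND true AND false = false
[1.1] NOT false = true
[1.2.2.1.1] false OR false = false
[1.2.2.1] NOT false = true
[1.2.2] NOT true = false
[1.2] false OR false = false
[1] true → false = false
[2.1.1.2] false AND true = false
[2.1.1] true OR false = true
[2.1.2.1.1] false AND false = false
[2.1.2.1.2] false → false (antecedent false ⇒ implication holds) = true
[2.1.2.1] false OR true = true
[2.1.2] NOT true = false
[2.1] true OR false = true
[2] NOT true = false
[root] false OR false = false
Overall: false → declined

Declined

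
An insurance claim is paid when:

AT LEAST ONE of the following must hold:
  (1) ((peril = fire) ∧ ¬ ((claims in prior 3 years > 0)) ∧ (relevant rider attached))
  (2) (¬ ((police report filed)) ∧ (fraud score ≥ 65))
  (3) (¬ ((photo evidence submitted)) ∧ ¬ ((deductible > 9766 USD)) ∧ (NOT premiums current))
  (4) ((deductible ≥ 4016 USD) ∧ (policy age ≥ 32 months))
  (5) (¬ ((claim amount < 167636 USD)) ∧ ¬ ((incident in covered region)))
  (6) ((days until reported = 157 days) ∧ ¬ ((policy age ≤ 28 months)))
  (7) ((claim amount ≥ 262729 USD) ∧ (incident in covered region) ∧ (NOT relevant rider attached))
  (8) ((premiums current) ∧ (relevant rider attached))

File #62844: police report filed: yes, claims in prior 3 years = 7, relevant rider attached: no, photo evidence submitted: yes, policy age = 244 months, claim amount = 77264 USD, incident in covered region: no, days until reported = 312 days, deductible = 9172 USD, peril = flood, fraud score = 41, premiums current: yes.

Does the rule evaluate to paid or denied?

Atomic conditions:
  peril = fire: flood == fire is false
  claims in prior 3 years > 0: 7 > 0 is true
  relevant rider attached: no → false
  police report filed: yes → true
  fraud score ≥ 65: 41 ≥ 65 is false
  photo evidence submitted: yes → true
  deductible > 9766 USD: 9172 > 9766 is false
  NOT premiums current: yes → false
  deductible ≥ 4016 USD: 9172 ≥ 4016 is true
  policy age ≥ 32 months: 244 ≥ 32 is true
  claim amount < 167636 USD: 77264 < 167636 is true
  incident in covered region: no → false
  days until reported = 157 days: 312 == 157 is false
  policy age ≤ 28 months: 244 ≤ 28 is false
  claim amount ≥ 262729 USD: 77264 ≥ 262729 is false
  NOT relevant rider attached: no → true
  premiums current: yes → true
Combine:
[1.2] NOT true = false
[1] false AND false AND false = false
[2.1] NOT true = false
[2] false AND false = false
[3.1] NOT true = false
[3.2] NOT false = true
[3] false AND true AND false = false
[4] true AND true = true
[5.1] NOT true = false
[5.2] NOT false = true
[5] false AND true = false
[6.2] NOT false = true
[6] false AND true = false
[7] false AND false AND true = false
[8] true AND false = false
[root] false OR false OR false OR true OR false OR false OR false OR false = true
Overall: true → paid

Paid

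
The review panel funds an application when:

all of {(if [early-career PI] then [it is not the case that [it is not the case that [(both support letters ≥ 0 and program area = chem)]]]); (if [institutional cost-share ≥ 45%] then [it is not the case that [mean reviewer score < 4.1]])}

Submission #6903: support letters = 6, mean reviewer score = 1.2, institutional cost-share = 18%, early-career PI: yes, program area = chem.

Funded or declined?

Funded

Atomic conditions:
  early-career PI: yes → true
  support letters ≥ 0: 6 ≥ 0 is true
  program area = chem: chem == chem is true
  institutional cost-share ≥ 45%: 18 ≥ 45 is false
  mean reviewer score < 4.1: 1.2 < 4.1 is true
Combine:
[1.2.1.1] true AND true = true
[1.2.1] NOT true = false
[1.2] NOT false = true
[1] true → true = true
[2.2] NOT true = false
[2] false → false (antecedent false ⇒ implication holds) = true
[root] true AND true = true
Overall: true → funded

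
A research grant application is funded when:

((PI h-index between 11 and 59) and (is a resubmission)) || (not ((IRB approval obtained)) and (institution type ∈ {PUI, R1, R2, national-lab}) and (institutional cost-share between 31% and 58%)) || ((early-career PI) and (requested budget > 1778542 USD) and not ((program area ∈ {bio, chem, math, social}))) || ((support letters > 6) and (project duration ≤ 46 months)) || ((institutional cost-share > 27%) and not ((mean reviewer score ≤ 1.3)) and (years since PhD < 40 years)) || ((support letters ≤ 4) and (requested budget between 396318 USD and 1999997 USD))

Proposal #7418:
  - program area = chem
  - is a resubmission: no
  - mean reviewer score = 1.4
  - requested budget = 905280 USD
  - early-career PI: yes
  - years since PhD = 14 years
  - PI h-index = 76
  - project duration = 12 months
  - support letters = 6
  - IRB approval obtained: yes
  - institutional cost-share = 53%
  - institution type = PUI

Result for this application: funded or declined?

Funded

Atomic conditions:
  PI h-index between 11 and 59: 76 in [11, 59] is false
  is a resubmission: no → false
  IRB approval obtained: yes → true
  institution type ∈ {PUI, R1, R2, national-lab}: PUI is in the set → true
  institutional cost-share between 31% and 58%: 53 in [31, 58] is true
  early-career PI: yes → true
  requested budget > 1778542 USD: 905280 > 1778542 is false
  program area ∈ {bio, chem, math, social}: chem is in the set → true
  support letters > 6: 6 > 6 is false
  project duration ≤ 46 months: 12 ≤ 46 is true
  institutional cost-share > 27%: 53 > 27 is true
  mean reviewer score ≤ 1.3: 1.4 ≤ 1.3 is false
  years since PhD < 40 years: 14 < 40 is true
  support letters ≤ 4: 6 ≤ 4 is false
  requested budget between 396318 USD and 1999997 USD: 905280 in [396318, 1999997] is true
Combine:
[1] false AND false = false
[2.1] NOT true = false
[2] false AND true AND true = false
[3.3] NOT true = false
[3] true AND false AND false = false
[4] false AND true = false
[5.2] NOT false = true
[5] true AND true AND true = true
[6] false AND true = false
[root] false OR false OR false OR false OR true OR false = true
Overall: true → funded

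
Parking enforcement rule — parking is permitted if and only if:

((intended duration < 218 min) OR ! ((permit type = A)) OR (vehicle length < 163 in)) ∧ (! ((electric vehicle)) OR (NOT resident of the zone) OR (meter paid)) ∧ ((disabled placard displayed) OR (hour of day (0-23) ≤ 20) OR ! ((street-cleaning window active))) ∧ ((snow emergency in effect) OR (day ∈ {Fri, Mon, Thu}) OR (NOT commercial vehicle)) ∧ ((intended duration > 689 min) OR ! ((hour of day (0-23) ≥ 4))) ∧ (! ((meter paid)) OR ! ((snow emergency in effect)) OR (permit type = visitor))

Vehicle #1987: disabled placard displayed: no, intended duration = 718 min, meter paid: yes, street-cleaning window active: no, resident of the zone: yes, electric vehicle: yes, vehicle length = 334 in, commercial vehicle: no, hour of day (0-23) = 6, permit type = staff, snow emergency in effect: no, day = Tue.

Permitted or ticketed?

Permitted

Atomic conditions:
  intended duration < 218 min: 718 < 218 is false
  permit type = A: staff == A is false
  vehicle length < 163 in: 334 < 163 is false
  electric vehicle: yes → true
  NOT resident of the zone: yes → false
  meter paid: yes → true
  disabled placard displayed: no → false
  hour of day (0-23) ≤ 20: 6 ≤ 20 is true
  street-cleaning window active: no → false
  snow emergency in effect: no → false
  day ∈ {Fri, Mon, Thu}: Tue is not in the set → false
  NOT commercial vehicle: no → true
  intended duration > 689 min: 718 > 689 is true
  hour of day (0-23) ≥ 4: 6 ≥ 4 is true
  permit type = visitor: staff == visitor is false
Combine:
[1.2] NOT false = true
[1] false OR true OR false = true
[2.1] NOT true = false
[2] false OR false OR true = true
[3.3] NOT false = true
[3] false OR true OR true = true
[4] false OR false OR true = true
[5.2] NOT true = false
[5] true OR false = true
[6.1] NOT true = false
[6.2] NOT false = true
[6] false OR true OR false = true
[root] true AND true AND true AND true AND true AND true = true
Overall: true → permitted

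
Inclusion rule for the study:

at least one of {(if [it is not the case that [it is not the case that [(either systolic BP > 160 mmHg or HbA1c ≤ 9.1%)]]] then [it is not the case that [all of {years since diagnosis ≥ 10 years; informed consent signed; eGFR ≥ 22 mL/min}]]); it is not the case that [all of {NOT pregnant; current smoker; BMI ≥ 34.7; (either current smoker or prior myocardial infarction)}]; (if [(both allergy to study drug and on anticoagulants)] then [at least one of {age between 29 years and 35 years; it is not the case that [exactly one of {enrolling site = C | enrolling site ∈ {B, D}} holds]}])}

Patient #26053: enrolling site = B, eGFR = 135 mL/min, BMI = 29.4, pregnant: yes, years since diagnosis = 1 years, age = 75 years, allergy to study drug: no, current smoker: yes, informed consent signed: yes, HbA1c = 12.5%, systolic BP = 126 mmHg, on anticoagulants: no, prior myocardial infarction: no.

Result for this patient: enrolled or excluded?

Enrolled

Atomic conditions:
  systolic BP > 160 mmHg: 126 > 160 is false
  HbA1c ≤ 9.1%: 12.5 ≤ 9.1 is false
  years since diagnosis ≥ 10 years: 1 ≥ 10 is false
  informed consent signed: yes → true
  eGFR ≥ 22 mL/min: 135 ≥ 22 is true
  NOT pregnant: yes → false
  current smoker: yes → true
  BMI ≥ 34.7: 29.4 ≥ 34.7 is false
  prior myocardial infarction: no → false
  allergy to study drug: no → false
  on anticoagulants: no → false
  age between 29 years and 35 years: 75 in [29, 35] is false
  enrolling site = C: B == C is false
  enrolling site ∈ {B, D}: B is in the set → true
Combine:
[1.1.1.1] false OR false = false
[1.1.1] NOT false = true
[1.1] NOT true = false
[1.2.1] false AND true AND true = false
[1.2] NOT false = true
[1] false → true (antecedent false ⇒ implication holds) = true
[2.1.4] true OR false = true
[2.1] false AND true AND false AND true = false
[2] NOT false = true
[3.1] false AND false = false
[3.2.2.1] exactly-one(false, true) = true
[3.2.2] NOT true = false
[3.2] false OR false = false
[3] false → false (antecedent false ⇒ implication holds) = true
[root] true OR true OR true = true
Overall: true → enrolled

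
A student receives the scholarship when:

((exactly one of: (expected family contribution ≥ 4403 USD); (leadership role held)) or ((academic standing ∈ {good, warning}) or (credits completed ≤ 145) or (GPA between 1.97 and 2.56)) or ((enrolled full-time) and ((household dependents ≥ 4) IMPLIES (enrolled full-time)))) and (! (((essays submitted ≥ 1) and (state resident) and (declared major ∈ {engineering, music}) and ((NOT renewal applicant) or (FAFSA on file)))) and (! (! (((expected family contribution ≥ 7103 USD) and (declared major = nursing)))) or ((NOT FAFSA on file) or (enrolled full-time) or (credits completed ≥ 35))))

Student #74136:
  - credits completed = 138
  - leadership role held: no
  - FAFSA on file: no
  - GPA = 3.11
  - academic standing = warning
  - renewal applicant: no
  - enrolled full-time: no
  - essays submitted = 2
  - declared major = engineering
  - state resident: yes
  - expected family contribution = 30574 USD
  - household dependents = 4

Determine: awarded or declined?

Declined

Atomic conditions:
  expected family contribution ≥ 4403 USD: 30574 ≥ 4403 is true
  leadership role held: no → false
  academic standing ∈ {good, warning}: warning is in the set → true
  credits completed ≤ 145: 138 ≤ 145 is true
  GPA between 1.97 and 2.56: 3.11 in [1.97, 2.56] is false
  enrolled full-time: no → false
  household dependents ≥ 4: 4 ≥ 4 is true
  essays submitted ≥ 1: 2 ≥ 1 is true
  state resident: yes → true
  declared major ∈ {engineering, music}: engineering is in the set → true
  NOT renewal applicant: no → true
  FAFSA on file: no → false
  expected family contribution ≥ 7103 USD: 30574 ≥ 7103 is true
  declared major = nursing: engineering == nursing is false
  NOT FAFSA on file: no → true
  credits completed ≥ 35: 138 ≥ 35 is true
Combine:
[1.1] exactly-one(true, false) = true
[1.2] true OR true OR false = true
[1.3.2] true → false = false
[1.3] false AND false = false
[1] true OR true OR false = true
[2.1.1.4] true OR false = true
[2.1.1] true AND true AND true AND true = true
[2.1] NOT true = false
[2.2.1.1.1] true AND false = false
[2.2.1.1] NOT false = true
[2.2.1] NOT true = false
[2.2.2] true OR false OR true = true
[2.2] false OR true = true
[2] false AND true = false
[root] true AND false = false
Overall: false → declined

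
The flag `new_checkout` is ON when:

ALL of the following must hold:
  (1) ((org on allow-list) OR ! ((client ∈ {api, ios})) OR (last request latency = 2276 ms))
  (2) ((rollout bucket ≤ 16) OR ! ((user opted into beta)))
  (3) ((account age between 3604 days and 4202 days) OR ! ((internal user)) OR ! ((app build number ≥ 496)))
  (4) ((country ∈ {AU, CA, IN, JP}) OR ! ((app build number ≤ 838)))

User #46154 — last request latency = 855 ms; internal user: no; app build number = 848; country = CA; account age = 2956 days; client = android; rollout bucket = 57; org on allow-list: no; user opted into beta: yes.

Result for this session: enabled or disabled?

Disabled

Atomic conditions:
  org on allow-list: no → false
  client ∈ {api, ios}: android is not in the set → false
  last request latency = 2276 ms: 855 == 2276 is false
  rollout bucket ≤ 16: 57 ≤ 16 is false
  user opted into beta: yes → true
  account age between 3604 days and 4202 days: 2956 in [3604, 4202] is false
  internal user: no → false
  app build number ≥ 496: 848 ≥ 496 is true
  country ∈ {AU, CA, IN, JP}: CA is in the set → true
  app build number ≤ 838: 848 ≤ 838 is false
Combine:
[1.2] NOT false = true
[1] false OR true OR false = true
[2.2] NOT true = false
[2] false OR false = false
[3.2] NOT false = true
[3.3] NOT true = false
[3] false OR true OR false = true
[4.2] NOT false = true
[4] true OR true = true
[root] true AND false AND true AND true = false
Overall: false → disabled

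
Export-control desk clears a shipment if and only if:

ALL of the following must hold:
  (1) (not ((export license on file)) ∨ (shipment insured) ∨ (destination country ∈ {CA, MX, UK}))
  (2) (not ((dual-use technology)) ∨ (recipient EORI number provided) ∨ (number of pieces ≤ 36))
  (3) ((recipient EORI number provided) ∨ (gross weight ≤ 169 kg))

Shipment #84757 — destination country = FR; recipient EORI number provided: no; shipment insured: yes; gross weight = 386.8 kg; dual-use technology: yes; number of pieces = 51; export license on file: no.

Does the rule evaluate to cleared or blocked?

Blocked

Atomic conditions:
  export license on file: no → false
  shipment insured: yes → true
  destination country ∈ {CA, MX, UK}: FR is not in the set → false
  dual-use technology: yes → true
  recipient EORI number provided: no → false
  number of pieces ≤ 36: 51 ≤ 36 is false
  gross weight ≤ 169 kg: 386.8 ≤ 169 is false
Combine:
[1.1] NOT false = true
[1] true OR true OR false = true
[2.1] NOT true = false
[2] false OR false OR false = false
[3] false OR false = false
[root] true AND false AND false = false
Overall: false → blocked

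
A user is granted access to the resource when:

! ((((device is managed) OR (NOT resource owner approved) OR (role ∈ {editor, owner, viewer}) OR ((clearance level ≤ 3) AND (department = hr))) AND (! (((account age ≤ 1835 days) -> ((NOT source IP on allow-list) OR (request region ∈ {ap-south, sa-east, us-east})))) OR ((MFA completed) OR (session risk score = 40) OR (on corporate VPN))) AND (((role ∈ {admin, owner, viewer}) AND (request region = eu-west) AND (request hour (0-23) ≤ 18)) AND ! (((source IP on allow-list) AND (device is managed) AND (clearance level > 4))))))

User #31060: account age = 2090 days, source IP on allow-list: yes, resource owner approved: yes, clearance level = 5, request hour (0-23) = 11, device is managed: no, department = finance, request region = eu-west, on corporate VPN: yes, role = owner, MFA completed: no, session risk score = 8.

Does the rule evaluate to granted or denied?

Denied

Atomic conditions:
  device is managed: no → false
  NOT resource owner approved: yes → false
  role ∈ {editor, owner, viewer}: owner is in the set → true
  clearance level ≤ 3: 5 ≤ 3 is false
  department = hr: finance == hr is false
  account age ≤ 1835 days: 2090 ≤ 1835 is false
  NOT source IP on allow-list: yes → false
  request region ∈ {ap-south, sa-east, us-east}: eu-west is not in the set → false
  MFA completed: no → false
  session risk score = 40: 8 == 40 is false
  on corporate VPN: yes → true
  role ∈ {admin, owner, viewer}: owner is in the set → true
  request region = eu-west: eu-west == eu-west is true
  request hour (0-23) ≤ 18: 11 ≤ 18 is true
  source IP on allow-list: yes → true
  clearance level > 4: 5 > 4 is true
Combine:
[1.1.4] false AND false = false
[1.1] false OR false OR true OR false = true
[1.2.1.1.2] false OR false = false
[1.2.1.1] false → false (antecedent false ⇒ implication holds) = true
[1.2.1] NOT true = false
[1.2.2] false OR false OR true = true
[1.2] false OR true = true
[1.3.1] true AND true AND true = true
[1.3.2.1] true AND false AND true = false
[1.3.2] NOT false = true
[1.3] true AND true = true
[1] true AND true AND true = true
[root] NOT true = false
Overall: false → denied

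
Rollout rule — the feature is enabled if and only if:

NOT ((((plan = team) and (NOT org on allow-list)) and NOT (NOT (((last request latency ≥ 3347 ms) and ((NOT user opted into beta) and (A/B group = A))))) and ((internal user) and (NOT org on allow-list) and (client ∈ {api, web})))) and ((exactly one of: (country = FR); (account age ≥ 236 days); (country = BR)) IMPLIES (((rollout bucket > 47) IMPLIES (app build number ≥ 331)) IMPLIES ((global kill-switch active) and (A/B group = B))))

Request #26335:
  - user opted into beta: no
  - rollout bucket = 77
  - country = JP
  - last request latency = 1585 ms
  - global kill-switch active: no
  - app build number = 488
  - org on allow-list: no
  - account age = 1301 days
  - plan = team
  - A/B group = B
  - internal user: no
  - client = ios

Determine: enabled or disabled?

Atomic conditions:
  plan = team: team == team is true
  NOT org on allow-list: no → true
  last request latency ≥ 3347 ms: 1585 ≥ 3347 is false
  NOT user opted into beta: no → true
  A/B group = A: B == A is false
  internal user: no → false
  client ∈ {api, web}: ios is not in the set → false
  country = FR: JP == FR is false
  account age ≥ 236 days: 1301 ≥ 236 is true
  country = BR: JP == BR is false
  rollout bucket > 47: 77 > 47 is true
  app build number ≥ 331: 488 ≥ 331 is true
  global kill-switch active: no → false
  A/B group = B: B == B is true
Combine:
[1.1.1] true AND true = true
[1.1.2.1.1.2] true AND false = false
[1.1.2.1.1] false AND false = false
[1.1.2.1] NOT false = true
[1.1.2] NOT true = false
[1.1.3] false AND true AND false = false
[1.1] true AND false AND false = false
[1] NOT false = true
[2.1] exactly-one(false, true, false) = true
[2.2.1] true → true = true
[2.2.2] false AND true = false
[2.2] true → false = false
[2] true → false = false
[root] true AND false = false
Overall: false → disabled

Disabled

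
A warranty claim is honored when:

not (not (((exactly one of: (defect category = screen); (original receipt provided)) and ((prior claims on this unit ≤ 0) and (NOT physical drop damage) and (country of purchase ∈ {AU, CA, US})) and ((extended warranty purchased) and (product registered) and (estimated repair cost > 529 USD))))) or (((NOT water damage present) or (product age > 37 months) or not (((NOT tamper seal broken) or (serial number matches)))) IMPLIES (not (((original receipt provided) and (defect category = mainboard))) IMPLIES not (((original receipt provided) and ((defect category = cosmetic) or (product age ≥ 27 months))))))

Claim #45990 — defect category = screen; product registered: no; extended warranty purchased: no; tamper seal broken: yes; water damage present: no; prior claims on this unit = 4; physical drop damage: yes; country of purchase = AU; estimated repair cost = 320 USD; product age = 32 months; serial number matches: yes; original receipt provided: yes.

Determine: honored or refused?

Refused

Atomic conditions:
  defect category = screen: screen == screen is true
  original receipt provided: yes → true
  prior claims on this unit ≤ 0: 4 ≤ 0 is false
  NOT physical drop damage: yes → false
  country of purchase ∈ {AU, CA, US}: AU is in the set → true
  extended warranty purchased: no → false
  product registered: no → false
  estimated repair cost > 529 USD: 320 > 529 is false
  NOT water damage present: no → true
  product age > 37 months: 32 > 37 is false
  NOT tamper seal broken: yes → false
  serial number matches: yes → true
  defect category = mainboard: screen == mainboard is false
  defect category = cosmetic: screen == cosmetic is false
  product age ≥ 27 months: 32 ≥ 27 is true
Combine:
[1.1.1.1] exactly-one(true, true) = false
[1.1.1.2] false AND false AND true = false
[1.1.1.3] false AND false AND false = false
[1.1.1] false AND false AND false = false
[1.1] NOT false = true
[1] NOT true = false
[2.1.3.1] false OR true = true
[2.1.3] NOT true = false
[2.1] true OR false OR false = true
[2.2.1.1] true AND false = false
[2.2.1] NOT false = true
[2.2.2.1.2] false OR true = true
[2.2.2.1] true AND true = true
[2.2.2] NOT true = false
[2.2] true → false = false
[2] true → false = false
[root] false OR false = false
Overall: false → refused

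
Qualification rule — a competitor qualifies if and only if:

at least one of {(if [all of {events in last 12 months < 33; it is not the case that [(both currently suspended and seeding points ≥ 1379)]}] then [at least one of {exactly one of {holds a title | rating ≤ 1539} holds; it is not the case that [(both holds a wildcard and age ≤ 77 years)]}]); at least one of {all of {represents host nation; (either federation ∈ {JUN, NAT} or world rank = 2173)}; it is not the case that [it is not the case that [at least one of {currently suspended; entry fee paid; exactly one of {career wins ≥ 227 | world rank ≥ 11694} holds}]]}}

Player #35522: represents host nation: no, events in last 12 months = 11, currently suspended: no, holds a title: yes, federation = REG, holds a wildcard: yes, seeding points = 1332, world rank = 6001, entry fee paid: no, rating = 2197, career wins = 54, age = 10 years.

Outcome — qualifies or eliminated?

Atomic conditions:
  events in last 12 months < 33: 11 < 33 is true
  currently suspended: no → false
  seeding points ≥ 1379: 1332 ≥ 1379 is false
  holds a title: yes → true
  rating ≤ 1539: 2197 ≤ 1539 is false
  holds a wildcard: yes → true
  age ≤ 77 years: 10 ≤ 77 is true
  represents host nation: no → false
  federation ∈ {JUN, NAT}: REG is not in the set → false
  world rank = 2173: 6001 == 2173 is false
  entry fee paid: no → false
  career wins ≥ 227: 54 ≥ 227 is false
  world rank ≥ 11694: 6001 ≥ 11694 is false
Combine:
[1.1.2.1] false AND false = false
[1.1.2] NOT false = true
[1.1] true AND true = true
[1.2.1] exactly-one(true, false) = true
[1.2.2.1] true AND true = true
[1.2.2] NOT true = false
[1.2] true OR false = true
[1] true → true = true
[2.1.2] false OR false = false
[2.1] false AND false = false
[2.2.1.1.3] exactly-one(false, false) = false
[2.2.1.1] false OR false OR false = false
[2.2.1] NOT false = true
[2.2] NOT true = false
[2] false OR false = false
[root] true OR false = true
Overall: true → qualifies

Qualifies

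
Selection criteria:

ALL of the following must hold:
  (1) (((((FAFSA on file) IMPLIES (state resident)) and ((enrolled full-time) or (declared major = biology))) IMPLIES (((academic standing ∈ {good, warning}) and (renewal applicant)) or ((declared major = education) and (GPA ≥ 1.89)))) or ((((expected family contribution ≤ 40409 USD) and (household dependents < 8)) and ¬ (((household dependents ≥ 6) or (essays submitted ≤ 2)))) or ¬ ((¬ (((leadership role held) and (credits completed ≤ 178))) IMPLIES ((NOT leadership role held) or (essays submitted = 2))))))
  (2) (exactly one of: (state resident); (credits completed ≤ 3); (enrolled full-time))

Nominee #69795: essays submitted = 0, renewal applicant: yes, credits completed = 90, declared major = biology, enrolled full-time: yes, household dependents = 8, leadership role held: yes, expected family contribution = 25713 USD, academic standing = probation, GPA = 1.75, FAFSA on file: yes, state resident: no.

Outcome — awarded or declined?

Awarded

Atomic conditions:
  FAFSA on file: yes → true
  state resident: no → false
  enrolled full-time: yes → true
  declared major = biology: biology == biology is true
  academic standing ∈ {good, warning}: probation is not in the set → false
  renewal applicant: yes → true
  declared major = education: biology == education is false
  GPA ≥ 1.89: 1.75 ≥ 1.89 is false
  expected family contribution ≤ 40409 USD: 25713 ≤ 40409 is true
  household dependents < 8: 8 < 8 is false
  household dependents ≥ 6: 8 ≥ 6 is true
  essays submitted ≤ 2: 0 ≤ 2 is true
  leadership role held: yes → true
  credits completed ≤ 178: 90 ≤ 178 is true
  NOT leadership role held: yes → false
  essays submitted = 2: 0 == 2 is false
  credits completed ≤ 3: 90 ≤ 3 is false
Combine:
[1.1.1.1] true → false = false
[1.1.1.2] true OR true = true
[1.1.1] false AND true = false
[1.1.2.1] false AND true = false
[1.1.2.2] false AND false = false
[1.1.2] false OR false = false
[1.1] false → false (antecedent false ⇒ implication holds) = true
[1.2.1.1] true AND false = false
[1.2.1.2.1] true OR true = true
[1.2.1.2] NOT true = false
[1.2.1] false AND false = false
[1.2.2.1.1.1] true AND true = true
[1.2.2.1.1] NOT true = false
[1.2.2.1.2] false OR false = false
[1.2.2.1] false → false (antecedent false ⇒ implication holds) = true
[1.2.2] NOT true = false
[1.2] false OR false = false
[1] true OR false = true
[2] exactly-one(false, false, true) = true
[root] true AND true = true
Overall: true → awarded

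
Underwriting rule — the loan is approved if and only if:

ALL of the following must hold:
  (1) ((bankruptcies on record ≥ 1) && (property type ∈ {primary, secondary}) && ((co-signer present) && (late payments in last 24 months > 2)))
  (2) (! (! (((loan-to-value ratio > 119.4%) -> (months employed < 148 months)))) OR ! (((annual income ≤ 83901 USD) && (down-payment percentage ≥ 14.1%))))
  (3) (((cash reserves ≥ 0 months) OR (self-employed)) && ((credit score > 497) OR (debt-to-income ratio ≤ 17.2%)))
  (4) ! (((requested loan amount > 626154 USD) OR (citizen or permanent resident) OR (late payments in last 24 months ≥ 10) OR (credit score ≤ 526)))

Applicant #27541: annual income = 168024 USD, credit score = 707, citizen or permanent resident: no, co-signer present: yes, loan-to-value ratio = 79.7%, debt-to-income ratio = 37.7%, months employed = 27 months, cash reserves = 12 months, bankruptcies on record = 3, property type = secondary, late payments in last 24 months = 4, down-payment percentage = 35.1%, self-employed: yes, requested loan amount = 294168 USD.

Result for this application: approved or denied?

Approved

Atomic conditions:
  bankruptcies on record ≥ 1: 3 ≥ 1 is true
  property type ∈ {primary, secondary}: secondary is in the set → true
  co-signer present: yes → true
  late payments in last 24 months > 2: 4 > 2 is true
  loan-to-value ratio > 119.4%: 79.7 > 119.4 is false
  months employed < 148 months: 27 < 148 is true
  annual income ≤ 83901 USD: 168024 ≤ 83901 is false
  down-payment percentage ≥ 14.1%: 35.1 ≥ 14.1 is true
  cash reserves ≥ 0 months: 12 ≥ 0 is true
  self-employed: yes → true
  credit score > 497: 707 > 497 is true
  debt-to-income ratio ≤ 17.2%: 37.7 ≤ 17.2 is false
  requested loan amount > 626154 USD: 294168 > 626154 is false
  citizen or permanent resident: no → false
  late payments in last 24 months ≥ 10: 4 ≥ 10 is false
  credit score ≤ 526: 707 ≤ 526 is false
Combine:
[1.3] true AND true = true
[1] true AND true AND true = true
[2.1.1.1] false → true (antecedent false ⇒ implication holds) = true
[2.1.1] NOT true = false
[2.1] NOT false = true
[2.2.1] false AND true = false
[2.2] NOT false = true
[2] true OR true = true
[3.1] true OR true = true
[3.2] true OR false = true
[3] true AND true = true
[4.1] false OR false OR false OR false = false
[4] NOT false = true
[root] true AND true AND true AND true = true
Overall: true → approved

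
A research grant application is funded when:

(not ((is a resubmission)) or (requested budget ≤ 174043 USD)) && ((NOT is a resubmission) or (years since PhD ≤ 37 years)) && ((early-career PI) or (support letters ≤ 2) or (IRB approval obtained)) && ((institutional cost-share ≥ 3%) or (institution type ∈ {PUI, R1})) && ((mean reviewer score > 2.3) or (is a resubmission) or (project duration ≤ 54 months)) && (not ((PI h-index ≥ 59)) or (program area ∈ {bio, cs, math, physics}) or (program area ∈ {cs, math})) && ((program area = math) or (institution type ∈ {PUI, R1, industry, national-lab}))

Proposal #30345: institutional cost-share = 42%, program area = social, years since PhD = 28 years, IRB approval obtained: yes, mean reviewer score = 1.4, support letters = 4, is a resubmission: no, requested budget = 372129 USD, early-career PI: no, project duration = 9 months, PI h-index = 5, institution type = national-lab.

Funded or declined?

Funded

Atomic conditions:
  is a resubmission: no → false
  requested budget ≤ 174043 USD: 372129 ≤ 174043 is false
  NOT is a resubmission: no → true
  years since PhD ≤ 37 years: 28 ≤ 37 is true
  early-career PI: no → false
  support letters ≤ 2: 4 ≤ 2 is false
  IRB approval obtained: yes → true
  institutional cost-share ≥ 3%: 42 ≥ 3 is true
  institution type ∈ {PUI, R1}: national-lab is not in the set → false
  mean reviewer score > 2.3: 1.4 > 2.3 is false
  project duration ≤ 54 months: 9 ≤ 54 is true
  PI h-index ≥ 59: 5 ≥ 59 is false
  program area ∈ {bio, cs, math, physics}: social is not in the set → false
  program area ∈ {cs, math}: social is not in the set → false
  program area = math: social == math is false
  institution type ∈ {PUI, R1, industry, national-lab}: national-lab is in the set → true
Combine:
[1.1] NOT false = true
[1] true OR false = true
[2] true OR true = true
[3] false OR false OR true = true
[4] true OR false = true
[5] false OR false OR true = true
[6.1] NOT false = true
[6] true OR false OR false = true
[7] false OR true = true
[root] true AND true AND true AND true AND true AND true AND true = true
Overall: true → funded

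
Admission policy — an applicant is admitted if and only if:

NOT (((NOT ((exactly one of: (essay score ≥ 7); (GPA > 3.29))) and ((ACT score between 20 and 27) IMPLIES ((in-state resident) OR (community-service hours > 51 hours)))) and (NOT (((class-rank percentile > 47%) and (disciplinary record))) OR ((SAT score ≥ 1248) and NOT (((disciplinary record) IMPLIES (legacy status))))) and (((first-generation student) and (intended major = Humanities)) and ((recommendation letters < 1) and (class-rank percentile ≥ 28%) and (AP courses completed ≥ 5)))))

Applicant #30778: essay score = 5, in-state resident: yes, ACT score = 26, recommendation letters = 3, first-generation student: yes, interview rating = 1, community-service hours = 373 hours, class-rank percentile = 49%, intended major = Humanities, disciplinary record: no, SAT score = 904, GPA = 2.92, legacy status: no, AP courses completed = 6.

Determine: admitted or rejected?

Admitted

Atomic conditions:
  essay score ≥ 7: 5 ≥ 7 is false
  GPA > 3.29: 2.92 > 3.29 is false
  ACT score between 20 and 27: 26 in [20, 27] is true
  in-state resident: yes → true
  community-service hours > 51 hours: 373 > 51 is true
  class-rank percentile > 47%: 49 > 47 is true
  disciplinary record: no → false
  SAT score ≥ 1248: 904 ≥ 1248 is false
  legacy status: no → false
  first-generation student: yes → true
  intended major = Humanities: Humanities == Humanities is true
  recommendation letters < 1: 3 < 1 is false
  class-rank percentile ≥ 28%: 49 ≥ 28 is true
  AP courses completed ≥ 5: 6 ≥ 5 is true
Combine:
[1.1.1.1] exactly-one(false, false) = false
[1.1.1] NOT false = true
[1.1.2.2] true OR true = true
[1.1.2] true → true = true
[1.1] true AND true = true
[1.2.1.1] true AND false = false
[1.2.1] NOT false = true
[1.2.2.2.1] false → false (antecedent false ⇒ implication holds) = true
[1.2.2.2] NOT true = false
[1.2.2] false AND false = false
[1.2] true OR false = true
[1.3.1] true AND true = true
[1.3.2] false AND true AND true = false
[1.3] true AND false = false
[1] true AND true AND false = false
[root] NOT false = true
Overall: true → admitted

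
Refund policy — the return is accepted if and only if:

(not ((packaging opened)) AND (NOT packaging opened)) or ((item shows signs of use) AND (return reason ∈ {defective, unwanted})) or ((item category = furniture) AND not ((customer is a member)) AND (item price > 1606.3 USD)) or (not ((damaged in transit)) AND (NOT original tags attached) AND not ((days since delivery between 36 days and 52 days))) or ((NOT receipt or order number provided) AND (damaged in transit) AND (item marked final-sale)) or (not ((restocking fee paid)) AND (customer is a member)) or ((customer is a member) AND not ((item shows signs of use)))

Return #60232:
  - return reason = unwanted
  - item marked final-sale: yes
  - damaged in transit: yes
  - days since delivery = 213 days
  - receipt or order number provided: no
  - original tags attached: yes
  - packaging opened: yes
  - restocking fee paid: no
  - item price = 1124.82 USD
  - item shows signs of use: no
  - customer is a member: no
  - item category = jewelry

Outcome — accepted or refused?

Accepted

Atomic conditions:
  packaging opened: yes → true
  NOT packaging opened: yes → false
  item shows signs of use: no → false
  return reason ∈ {defective, unwanted}: unwanted is in the set → true
  item category = furniture: jewelry == furniture is false
  customer is a member: no → false
  item price > 1606.3 USD: 1124.82 > 1606.3 is false
  damaged in transit: yes → true
  NOT original tags attached: yes → false
  days since delivery between 36 days and 52 days: 213 in [36, 52] is false
  NOT receipt or order number provided: no → true
  item marked final-sale: yes → true
  restocking fee paid: no → false
Combine:
[1.1] NOT true = false
[1] false AND false = false
[2] false AND true = false
[3.2] NOT false = true
[3] false AND true AND false = false
[4.1] NOT true = false
[4.3] NOT false = true
[4] false AND false AND true = false
[5] true AND true AND true = true
[6.1] NOT false = true
[6] true AND false = false
[7.2] NOT false = true
[7] false AND true = false
[root] false OR false OR false OR false OR true OR false OR false = true
Overall: true → accepted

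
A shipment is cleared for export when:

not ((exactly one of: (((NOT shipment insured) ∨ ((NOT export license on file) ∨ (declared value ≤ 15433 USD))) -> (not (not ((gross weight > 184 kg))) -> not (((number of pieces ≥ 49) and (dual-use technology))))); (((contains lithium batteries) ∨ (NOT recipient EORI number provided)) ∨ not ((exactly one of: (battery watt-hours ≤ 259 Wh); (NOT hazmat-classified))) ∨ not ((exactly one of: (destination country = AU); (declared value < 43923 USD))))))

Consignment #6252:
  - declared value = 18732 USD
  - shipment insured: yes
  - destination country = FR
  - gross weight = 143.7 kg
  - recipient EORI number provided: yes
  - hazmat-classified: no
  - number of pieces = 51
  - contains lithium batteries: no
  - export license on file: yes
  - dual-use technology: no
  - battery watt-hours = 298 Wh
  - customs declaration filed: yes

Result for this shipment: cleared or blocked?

Atomic conditions:
  NOT shipment insured: yes → false
  NOT export license on file: yes → false
  declared value ≤ 15433 USD: 18732 ≤ 15433 is false
  gross weight > 184 kg: 143.7 > 184 is false
  number of pieces ≥ 49: 51 ≥ 49 is true
  dual-use technology: no → false
  contains lithium batteries: no → false
  NOT recipient EORI number provided: yes → false
  battery watt-hours ≤ 259 Wh: 298 ≤ 259 is false
  NOT hazmat-classified: no → true
  destination country = AU: FR == AU is false
  declared value < 43923 USD: 18732 < 43923 is true
Combine:
[1.1.1.2] false OR false = false
[1.1.1] false OR false = false
[1.1.2.1.1] NOT false = true
[1.1.2.1] NOT true = false
[1.1.2.2.1] true AND false = false
[1.1.2.2] NOT false = true
[1.1.2] false → true (antecedent false ⇒ implication holds) = true
[1.1] false → true (antecedent false ⇒ implication holds) = true
[1.2.1] false OR false = false
[1.2.2.1] exactly-one(false, true) = true
[1.2.2] NOT true = false
[1.2.3.1] exactly-one(false, true) = true
[1.2.3] NOT true = false
[1.2] false OR false OR false = false
[1] exactly-one(true, false) = true
[root] NOT true = false
Overall: false → blocked

Blocked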